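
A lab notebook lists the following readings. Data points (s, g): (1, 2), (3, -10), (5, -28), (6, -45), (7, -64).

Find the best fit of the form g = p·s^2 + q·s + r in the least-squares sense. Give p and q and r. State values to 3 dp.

MᵀM·[p, q, r]ᵀ = Mᵀg reads: 4404·p + 712·q + 120·r = -5544;  712·p + 120·q + 22·r = -886;  120·p + 22·q + 5·r = -145.
(Σs^2·s^2 = 4404, Σs^2·s = 712, Σs^2 = 120, Σs·s = 120, Σs = 22, Σ1 = 5, Σs^2·g = -5544, Σs·g = -886, Σg = -145.)
Row-reducing yields p = -704/469, q = 570/469, r = 787/469.

p = -1.501, q = 1.215, r = 1.678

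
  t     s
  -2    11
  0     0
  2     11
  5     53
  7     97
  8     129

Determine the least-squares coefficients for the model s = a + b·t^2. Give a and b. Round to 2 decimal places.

a = 2.21, b = 1.97

The normal system AᵀA·[a, b]ᵀ = Aᵀs is [[6, 146]; [146, 7154]]·[a, b]ᵀ = [301, 14422]ᵀ.
Eliminating b: 7154·(row 1) − 146·(row 2) gives 21608·a = 7154·301 − 146·14422 = 47742, so a = 327/148.
Then b = (14422 − 146·(327/148))/7154 = 21293/10804.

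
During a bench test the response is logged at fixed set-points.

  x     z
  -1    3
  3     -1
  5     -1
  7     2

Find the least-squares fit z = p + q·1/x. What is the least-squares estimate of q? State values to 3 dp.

q = -2.624

From the data, Σ1 = 4, Σ1/x = -34/105, Σ1/x·1/x = 12916/11025.
For Aᵀz: Σz = 3, Σ1/x·z = -341/105.
So AᵀA·[p, q]ᵀ = Aᵀz: [[4, -34/105]; [-34/105, 12916/11025]]·[p, q]ᵀ = [3, -341/105]ᵀ.
Eliminating q: (12916/11025)·(row 1) − (-34/105)·(row 2) gives (5612/1225)·p = (12916/11025)·3 − (-34/105)·(-341/105) = 27154/11025, so p = 13577/25254.
Then q = ((-341/105) − (-34/105)·(13577/25254))/(12916/11025) = -22085/8418.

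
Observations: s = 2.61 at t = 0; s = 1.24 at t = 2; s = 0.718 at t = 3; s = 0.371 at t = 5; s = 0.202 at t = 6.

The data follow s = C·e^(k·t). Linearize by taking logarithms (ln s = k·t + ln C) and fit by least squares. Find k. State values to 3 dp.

Let Y = ln s. Fitting Y = k·t + ln C by least squares:
XᵀX = [[74.0000, 16.0000]; [16.0000, 5]], rhs = [-15.1183, -1.7479]ᵀ  (here Σt = 16.0000, Σ(t)² = 74.0000, Σln s = -1.7479, Σt·ln s = -15.1183).
Slope k = (n·Σt·ln s − Σt·Σln s)/(n·Σ(t)² − (Σt)²) = (5·-15.1183 − 16.0000·-1.7479)/114.0000 = -0.41777; ln C = (Σln s − k·Σt)/n = 0.98729.

k = -0.418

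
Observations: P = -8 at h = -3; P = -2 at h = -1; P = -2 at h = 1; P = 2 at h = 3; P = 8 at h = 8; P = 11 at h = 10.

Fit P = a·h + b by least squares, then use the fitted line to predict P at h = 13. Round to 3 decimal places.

P̂ = 15.115

XᵀX·[a, b]ᵀ = XᵀP reads: 184·a + 18·b = 204;  18·a + 6·b = 9.
Eliminating b: 6·(row 1) − 18·(row 2) gives 780·a = 6·204 − 18·9 = 1062, so a = 177/130.
Then b = (9 − 18·(177/130))/6 = -168/65.
At h = 13: P̂ = (177/130)·(13) + (-168/65)·(1) = 393/26.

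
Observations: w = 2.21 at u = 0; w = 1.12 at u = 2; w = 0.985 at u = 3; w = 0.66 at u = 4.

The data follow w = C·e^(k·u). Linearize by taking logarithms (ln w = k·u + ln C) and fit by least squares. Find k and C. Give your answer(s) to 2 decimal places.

k = -0.29, C = 2.17

Linearized form: ln w = k·u + ln C. From the 4 transformed points,
Over the data: Σu = 9.0000, Σ(u)² = 29.0000, Σln w = 0.4757, Σu·ln w = -1.4807.
Normal system: [[29.0000, 9.0000]; [9.0000, 4]]·[k, ln C]ᵀ = [-1.4807, 0.4757]ᵀ.
Solving (det = 35.0000): k = -0.29155, ln C = 0.77491, so C = exp(0.77491) = 2.17039.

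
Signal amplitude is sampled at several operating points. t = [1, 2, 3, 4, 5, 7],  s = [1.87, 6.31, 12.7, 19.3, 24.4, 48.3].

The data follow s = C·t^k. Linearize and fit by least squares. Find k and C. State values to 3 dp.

k = 1.638, C = 1.953

Linearized form: ln s = k·ln t + ln C. From the 6 transformed points,
XᵀX = [[9.9861, 6.7334]; [6.7334, 6]], rhs = [20.8593, 15.0418]ᵀ  (here Σln t = 6.7334, Σ(ln t)² = 9.9861, Σln s = 15.0418, Σln t·ln s = 20.8593).
Δ = 9.9861·6 − (6.7334)² = 14.5777; k = (20.8593·6 − 6.7334·15.0418)/14.5777 = 1.63766, ln C = (9.9861·15.0418 − 6.7334·20.8593)/14.5777 = 0.66913, so C = exp(0.66913) = 1.95254.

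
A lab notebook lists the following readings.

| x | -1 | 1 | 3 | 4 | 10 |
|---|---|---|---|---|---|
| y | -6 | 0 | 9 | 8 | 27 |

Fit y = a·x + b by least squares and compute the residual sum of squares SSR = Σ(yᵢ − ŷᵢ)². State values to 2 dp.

SSR = 9.15

With design matrix A, AᵀA = [[127, 17]; [17, 5]] and Aᵀy = [335, 38]ᵀ.
Eliminating b: 5·(row 1) − 17·(row 2) gives 346·a = 5·335 − 17·38 = 1029, so a = 1029/346.
Then b = (38 − 17·(1029/346))/5 = -869/346.
Residuals: -89/173, -80/173, 448/173, -479/346, -79/346; SSR = 3167/346.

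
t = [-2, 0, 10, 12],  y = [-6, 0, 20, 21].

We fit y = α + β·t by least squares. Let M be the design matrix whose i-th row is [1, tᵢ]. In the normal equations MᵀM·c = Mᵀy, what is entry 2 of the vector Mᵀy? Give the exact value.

464

Entry 2 ↔ basis t, so (Mᵀy)_{2} = Σᵢ (t)·yᵢ = (-2)·(-6) + (0)·(0) + (10)·(20) + (12)·(21) = 464.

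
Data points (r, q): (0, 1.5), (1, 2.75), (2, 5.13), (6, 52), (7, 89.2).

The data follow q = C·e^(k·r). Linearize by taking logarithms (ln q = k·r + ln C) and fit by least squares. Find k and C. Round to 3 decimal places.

Let Y = ln q. Fitting Y = k·r + ln C by least squares:
Σr = 16.0000, Σ(r)² = 90.0000, Σln q = 11.4943, Σr·ln q = 59.4254.
Equations: 90.0000·k + 16.0000·ln C = 59.4254;  16.0000·k + 5·ln C = 11.4943.
Δ = 90.0000·5 − (16.0000)² = 194.0000; k = (59.4254·5 − 16.0000·11.4943)/194.0000 = 0.58360, ln C = (90.0000·11.4943 − 16.0000·59.4254)/194.0000 = 0.43134, so C = exp(0.43134) = 1.53932.

k = 0.584, C = 1.539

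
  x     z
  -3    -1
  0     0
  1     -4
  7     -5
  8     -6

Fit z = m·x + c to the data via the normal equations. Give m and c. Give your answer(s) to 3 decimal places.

m = -0.475, c = -1.964

The normal system MᵀM·[m, c]ᵀ = Mᵀz is [[123, 13]; [13, 5]]·[m, c]ᵀ = [-84, -16]ᵀ.
Determinant 123·5 − 13² = 446.
m = ((-84)·5 − 13·(-16))/446 = -106/223; c = (123·(-16) − 13·(-84))/446 = -438/223.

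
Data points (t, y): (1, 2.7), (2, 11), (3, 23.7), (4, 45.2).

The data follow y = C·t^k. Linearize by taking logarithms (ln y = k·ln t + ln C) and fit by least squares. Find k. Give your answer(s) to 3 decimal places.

k = 2.016

With ln yᵢ as the transformed response and ln tᵢ as the regressor:
XᵀX = [[3.6092, 3.1781]; [3.1781, 4]], rhs = [10.4230, 10.3677]ᵀ  (here Σln t = 3.1781, Σ(ln t)² = 3.6092, Σln y = 10.3677, Σln t·ln y = 10.4230).
Slope k = (n·Σln t·ln y − Σln t·Σln y)/(n·Σ(ln t)² − (Σln t)²) = (4·10.4230 − 3.1781·10.3677)/4.3368 = 2.01597; ln C = (Σln y − k·Σln t)/n = 0.99021.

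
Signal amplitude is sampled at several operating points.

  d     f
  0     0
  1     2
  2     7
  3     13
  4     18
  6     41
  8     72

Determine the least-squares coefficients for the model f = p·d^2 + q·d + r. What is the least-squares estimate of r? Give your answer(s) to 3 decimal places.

r = 0.529

Compute the Gram sums: Σd^2·d^2 = 5746, Σd^2·d = 828, Σd^2 = 130, Σd·d = 130, Σd = 24, Σ1 = 7.
Moment sums: Σd^2·f = 6519, Σd·f = 949, Σf = 153.
Row-reducing yields p = 15423/14966, q = 9557/14966, r = 3960/7483.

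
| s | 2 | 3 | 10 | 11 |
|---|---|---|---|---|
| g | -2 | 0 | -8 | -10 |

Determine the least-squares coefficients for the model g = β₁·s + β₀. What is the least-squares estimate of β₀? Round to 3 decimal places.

From the data, Σs·s = 234, Σs = 26, Σ1 = 4.
And Σs·g = -194, Σg = -20.
Normal equations: [[234, 26]; [26, 4]]·[β₁, β₀]ᵀ = [-194, -20]ᵀ.
det = 234·4 − 26² = 260.
β₁ = ((-194)·4 − 26·(-20))/260 = -64/65; β₀ = (234·(-20) − 26·(-194))/260 = 7/5.

β₀ = 1.400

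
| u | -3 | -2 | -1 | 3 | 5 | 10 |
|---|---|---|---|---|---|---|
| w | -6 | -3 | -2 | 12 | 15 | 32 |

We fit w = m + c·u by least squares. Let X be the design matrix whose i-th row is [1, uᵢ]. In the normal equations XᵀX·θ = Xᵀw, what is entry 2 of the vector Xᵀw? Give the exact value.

457

Entry 2 ↔ basis u, so (Xᵀw)_{2} = Σᵢ (u)·wᵢ = (-3)·(-6) + (-2)·(-3) + (-1)·(-2) + (3)·(12) + (5)·(15) + (10)·(32) = 457.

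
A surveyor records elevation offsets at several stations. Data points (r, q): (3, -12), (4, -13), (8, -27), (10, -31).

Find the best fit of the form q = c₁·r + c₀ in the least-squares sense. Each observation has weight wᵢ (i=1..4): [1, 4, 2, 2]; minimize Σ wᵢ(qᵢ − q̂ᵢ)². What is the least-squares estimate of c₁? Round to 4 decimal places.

Compute the Gram sums: Σwᵢ·r·r = 401, Σwᵢ·r = 55, Σwᵢ·1 = 9.
For AᵀWq: Σwᵢ·r·q = -1296, Σwᵢ·q = -180.
AᵀWA·[c₁, c₀]ᵀ = AᵀWq becomes [[401, 55]; [55, 9]]·[c₁, c₀]ᵀ = [-1296, -180]ᵀ.
Eliminating c₀: 9·(row 1) − 55·(row 2) gives 584·c₁ = 9·(-1296) − 55·(-180) = -1764, so c₁ = -441/146.
Then c₀ = ((-180) − 55·(-441/146))/9 = -225/146.

c₁ = -3.0205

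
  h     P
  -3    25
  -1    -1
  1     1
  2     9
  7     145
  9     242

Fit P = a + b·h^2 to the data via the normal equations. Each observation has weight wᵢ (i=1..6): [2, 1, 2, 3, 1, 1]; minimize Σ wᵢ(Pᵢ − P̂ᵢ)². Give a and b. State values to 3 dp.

Compute the Gram sums: Σwᵢ·1 = 10, Σwᵢ·h^2 = 163, Σwᵢ·h^2·h^2 = 9175.
Moment sums: Σwᵢ·P = 465, Σwᵢ·h^2·P = 27266.
AᵀWA·[a, b]ᵀ = AᵀWP becomes [[10, 163]; [163, 9175]]·[a, b]ᵀ = [465, 27266]ᵀ.
det = 10·9175 − 163² = 65181.
a = (465·9175 − 163·27266)/65181 = -177983/65181; b = (10·27266 − 163·465)/65181 = 196865/65181.

a = -2.731, b = 3.020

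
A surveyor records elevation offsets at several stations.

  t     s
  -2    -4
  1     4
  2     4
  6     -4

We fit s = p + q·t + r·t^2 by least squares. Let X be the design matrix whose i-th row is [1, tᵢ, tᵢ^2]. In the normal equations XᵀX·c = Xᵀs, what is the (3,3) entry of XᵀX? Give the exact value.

Row 3 ↔ basis t^2, column 3 ↔ basis t^2, so (XᵀX)_{3,3} = Σᵢ (t^2)·(t^2) = (4)·(4) + (1)·(1) + (4)·(4) + (36)·(36) = 1329.

1329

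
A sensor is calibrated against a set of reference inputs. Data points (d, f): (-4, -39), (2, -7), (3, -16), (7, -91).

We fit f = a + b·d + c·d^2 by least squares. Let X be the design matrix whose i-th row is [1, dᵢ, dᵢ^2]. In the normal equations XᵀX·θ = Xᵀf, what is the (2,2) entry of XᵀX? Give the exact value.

Row 2 ↔ basis d, column 2 ↔ basis d, so (XᵀX)_{2,2} = Σᵢ (d)·(d) = (-4)·(-4) + (2)·(2) + (3)·(3) + (7)·(7) = 78.

78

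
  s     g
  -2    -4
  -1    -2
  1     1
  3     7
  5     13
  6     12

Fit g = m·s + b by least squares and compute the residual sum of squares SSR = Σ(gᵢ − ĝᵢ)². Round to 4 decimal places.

SSR = 7.1731

With design matrix X, XᵀX = [[76, 12]; [12, 6]] and Xᵀg = [169, 27]ᵀ.
Eliminating b: 6·(row 1) − 12·(row 2) gives 312·m = 6·169 − 12·27 = 690, so m = 115/52.
Then b = (27 − 12·(115/52))/6 = 1/13.
Residuals: 9/26, 7/52, -67/52, 15/52, 97/52, -35/26; SSR = 373/52.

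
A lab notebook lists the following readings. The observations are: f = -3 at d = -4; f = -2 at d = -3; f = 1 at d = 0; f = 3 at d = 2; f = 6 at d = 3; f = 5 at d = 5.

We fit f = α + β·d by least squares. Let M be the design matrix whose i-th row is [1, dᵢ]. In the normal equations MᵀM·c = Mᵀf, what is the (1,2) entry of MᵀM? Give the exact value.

Row 1 ↔ basis 1, column 2 ↔ basis d, so (MᵀM)_{1,2} = Σᵢ d = (1)·(-4) + (1)·(-3) + (1)·(0) + (1)·(2) + (1)·(3) + (1)·(5) = 3.

3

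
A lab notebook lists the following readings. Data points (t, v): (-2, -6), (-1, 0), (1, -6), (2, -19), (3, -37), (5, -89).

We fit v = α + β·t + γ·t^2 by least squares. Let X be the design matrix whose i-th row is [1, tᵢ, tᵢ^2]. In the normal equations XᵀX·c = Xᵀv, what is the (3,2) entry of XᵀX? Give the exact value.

Row 3 ↔ basis t^2, column 2 ↔ basis t, so (XᵀX)_{3,2} = Σᵢ (t^2)·(t) = (4)·(-2) + (1)·(-1) + (1)·(1) + (4)·(2) + (9)·(3) + (25)·(5) = 152.

152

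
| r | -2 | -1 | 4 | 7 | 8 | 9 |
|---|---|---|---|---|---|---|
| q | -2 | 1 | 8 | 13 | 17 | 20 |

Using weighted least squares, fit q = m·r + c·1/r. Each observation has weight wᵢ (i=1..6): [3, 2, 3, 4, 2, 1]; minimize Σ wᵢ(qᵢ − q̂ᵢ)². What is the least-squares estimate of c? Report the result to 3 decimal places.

c = -3.376

Compute the Gram sums: Σwᵢ·r·r = 467, Σwᵢ·r·1/r = 15, Σwᵢ·1/r·1/r = 388991/127008.
Moment sums: Σwᵢ·r·q = 922, Σwᵢ·1/r·q = 5267/252.
MᵀWM·[m, c]ᵀ = MᵀWq becomes [[467, 15]; [15, 388991/127008]]·[m, c]ᵀ = [922, 5267/252]ᵀ.
det = 467·(388991/127008) − 15² = 153081997/127008.
m = (922·(388991/127008) − 15·(5267/252))/(153081997/127008) = 318831182/153081997; c = (467·(5267/252) − 15·922)/(153081997/127008) = -516837384/153081997.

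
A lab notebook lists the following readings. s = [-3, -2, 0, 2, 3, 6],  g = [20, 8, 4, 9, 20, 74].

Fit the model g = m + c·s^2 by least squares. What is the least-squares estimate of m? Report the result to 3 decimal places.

m = 1.854

Forming MᵀM = [[6, 62]; [62, 1490]] and Mᵀg = [135, 3092]ᵀ gives MᵀM·[m, c]ᵀ = Mᵀg.
Eliminating c: 1490·(row 1) − 62·(row 2) gives 5096·m = 1490·135 − 62·3092 = 9446, so m = 4723/2548.
Then c = (3092 − 62·(4723/2548))/1490 = 5091/2548.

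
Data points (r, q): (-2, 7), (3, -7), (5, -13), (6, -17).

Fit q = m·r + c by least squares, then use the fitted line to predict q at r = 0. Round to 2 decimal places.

q̂ = 1.34

Sums needed: Σr·r = 74, Σr = 12, Σ1 = 4.
Right-hand side: Σr·q = -202, Σq = -30.
So AᵀA·[m, c]ᵀ = Aᵀq: [[74, 12]; [12, 4]]·[m, c]ᵀ = [-202, -30]ᵀ.
Δ = 74·4 − 12² = 152.
m = ((-202)·4 − 12·(-30))/152 = -56/19; c = (74·(-30) − 12·(-202))/152 = 51/38.
At r = 0: q̂ = (-56/19)·(0) + (51/38)·(1) = 51/38.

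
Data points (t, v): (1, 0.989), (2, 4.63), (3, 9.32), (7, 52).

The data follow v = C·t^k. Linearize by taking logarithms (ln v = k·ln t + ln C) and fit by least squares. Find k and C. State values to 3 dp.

Taking logs, ln v = k·ln t + ln C, so regress ln v on ln t.
XᵀX = [[5.4740, 3.7377]; [3.7377, 4]], rhs = [11.2033, 7.7049]ᵀ  (here Σln t = 3.7377, Σ(ln t)² = 5.4740, Σln v = 7.7049, Σln t·ln v = 11.2033).
Δ = 5.4740·4 − (3.7377)² = 7.9257; k = (11.2033·4 − 3.7377·7.7049)/7.9257 = 2.02064, ln C = (5.4740·7.7049 − 3.7377·11.2033)/7.9257 = 0.03811, so C = exp(0.03811) = 1.03884.

k = 2.021, C = 1.039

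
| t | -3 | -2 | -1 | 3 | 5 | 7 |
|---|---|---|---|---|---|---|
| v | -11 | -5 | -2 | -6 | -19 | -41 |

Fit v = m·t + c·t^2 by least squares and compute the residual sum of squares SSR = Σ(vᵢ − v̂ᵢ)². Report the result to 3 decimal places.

SSR = 0.685

Compute the Gram sums: Σt·t = 97, Σt·t^2 = 459, Σt^2·t^2 = 3205.
Right-hand side: Σt·v = -355, Σt^2·v = -2659.
So AᵀA·[m, c]ᵀ = Aᵀv: [[97, 459]; [459, 3205]]·[m, c]ᵀ = [-355, -2659]ᵀ.
Eliminating c: 3205·(row 1) − 459·(row 2) gives 100204·m = 3205·(-355) − 459·(-2659) = 82706, so m = 3181/3854.
Then c = ((-2659) − 459·(3181/3854))/3205 = -3653/3854.
Residuals: 13/1927, 852/1927, -437/1927, 105/1927, 1097/1927, -642/1927; SSR = 1320/1927.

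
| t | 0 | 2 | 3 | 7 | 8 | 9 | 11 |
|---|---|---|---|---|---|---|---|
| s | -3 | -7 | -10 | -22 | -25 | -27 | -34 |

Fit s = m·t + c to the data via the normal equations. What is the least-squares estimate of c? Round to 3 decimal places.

Compute the Gram sums: Σt·t = 328, Σt = 40, Σ1 = 7.
Right-hand side: Σt·s = -1015, Σs = -128.
Determinant 328·7 − 40² = 696.
m = ((-1015)·7 − 40·(-128))/696 = -1985/696; c = (328·(-128) − 40·(-1015))/696 = -173/87.

c = -1.989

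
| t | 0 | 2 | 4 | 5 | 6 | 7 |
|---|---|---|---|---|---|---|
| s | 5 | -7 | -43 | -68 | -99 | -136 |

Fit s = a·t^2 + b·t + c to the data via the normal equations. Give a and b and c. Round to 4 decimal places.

From the data, Σt^2·t^2 = 4594, Σt^2·t = 756, Σt^2 = 130, Σt·t = 130, Σt = 24, Σ1 = 6.
Right-hand side: Σt^2·s = -12644, Σt·s = -2072, Σs = -348.
Row-reducing yields a = -4896/1775, b = -1516/1775, c = 9194/1775.

a = -2.7583, b = -0.8541, c = 5.1797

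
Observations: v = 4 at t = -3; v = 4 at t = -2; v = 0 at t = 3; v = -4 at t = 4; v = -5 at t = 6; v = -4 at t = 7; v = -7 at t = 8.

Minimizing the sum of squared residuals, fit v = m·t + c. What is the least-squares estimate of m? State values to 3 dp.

m = -0.992

Normal-equation sums: Σt·t = 187, Σt = 23, Σ1 = 7.
Right-hand side: Σt·v = -150, Σv = -12.
AᵀA·[m, c]ᵀ = Aᵀv becomes [[187, 23]; [23, 7]]·[m, c]ᵀ = [-150, -12]ᵀ.
Determinant 187·7 − 23² = 780.
m = ((-150)·7 − 23·(-12))/780 = -129/130; c = (187·(-12) − 23·(-150))/780 = 201/130.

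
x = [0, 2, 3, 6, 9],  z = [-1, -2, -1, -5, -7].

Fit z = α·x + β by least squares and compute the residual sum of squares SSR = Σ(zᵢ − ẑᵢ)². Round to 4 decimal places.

SSR = 2.8800

Compute the Gram sums: Σx·x = 130, Σx = 20, Σ1 = 5.
And Σx·z = -100, Σz = -16.
So AᵀA·[α, β]ᵀ = Aᵀz: [[130, 20]; [20, 5]]·[α, β]ᵀ = [-100, -16]ᵀ.
det = 130·5 − 20² = 250.
α = ((-100)·5 − 20·(-16))/250 = -18/25; β = (130·(-16) − 20·(-100))/250 = -8/25.
Residuals: -17/25, -6/25, 37/25, -9/25, -1/5; SSR = 72/25.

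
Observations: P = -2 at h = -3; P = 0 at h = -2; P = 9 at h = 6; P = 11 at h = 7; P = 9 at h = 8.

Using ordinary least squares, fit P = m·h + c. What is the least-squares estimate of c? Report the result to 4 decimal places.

c = 1.8592

Normal-equation sums: Σh·h = 162, Σh = 16, Σ1 = 5.
Moment sums: Σh·P = 209, ΣP = 27.
Eliminating c: 5·(row 1) − 16·(row 2) gives 554·m = 5·209 − 16·27 = 613, so m = 613/554.
Then c = (27 − 16·(613/554))/5 = 515/277.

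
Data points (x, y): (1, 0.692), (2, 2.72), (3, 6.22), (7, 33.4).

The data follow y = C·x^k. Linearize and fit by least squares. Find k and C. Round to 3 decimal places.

k = 1.994, C = 0.690

Linearized form: ln y = k·ln x + ln C. From the 4 transformed points,
Over the data: Σln x = 3.7377, Σ(ln x)² = 5.4740, Σln y = 5.9688, Σln x·ln y = 9.5289.
Normal system: [[5.4740, 3.7377]; [3.7377, 4]]·[k, ln C]ᵀ = [9.5289, 5.9688]ᵀ.
Slope k = (n·Σln x·ln y − Σln x·Σln y)/(n·Σ(ln x)² − (Σln x)²) = (4·9.5289 − 3.7377·5.9688)/7.9257 = 1.99432; ln C = (Σln y − k·Σln x)/n = -0.37133, so C = exp(-0.37133) = 0.68982.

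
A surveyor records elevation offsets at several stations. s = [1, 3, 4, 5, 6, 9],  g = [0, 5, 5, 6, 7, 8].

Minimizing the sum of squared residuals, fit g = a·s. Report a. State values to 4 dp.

a = 1.0655

Compute the Gram sums: Σs·s = 168.
And Σs·g = 179.
a = 179/168 = 1.06548.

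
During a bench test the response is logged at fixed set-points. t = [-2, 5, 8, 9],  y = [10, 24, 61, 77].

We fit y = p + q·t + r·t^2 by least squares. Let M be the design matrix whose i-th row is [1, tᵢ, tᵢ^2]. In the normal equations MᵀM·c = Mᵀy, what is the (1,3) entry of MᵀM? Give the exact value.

174

Row 1 ↔ basis 1, column 3 ↔ basis t^2, so (MᵀM)_{1,3} = Σᵢ t^2 = (1)·(4) + (1)·(25) + (1)·(64) + (1)·(81) = 174.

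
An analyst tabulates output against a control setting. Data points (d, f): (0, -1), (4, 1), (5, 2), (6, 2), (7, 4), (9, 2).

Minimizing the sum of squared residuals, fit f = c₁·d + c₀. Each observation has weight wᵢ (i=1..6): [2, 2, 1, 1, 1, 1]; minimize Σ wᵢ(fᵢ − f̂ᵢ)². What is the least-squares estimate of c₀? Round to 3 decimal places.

c₀ = -0.769

Compute the Gram sums: Σwᵢ·d·d = 223, Σwᵢ·d = 35, Σwᵢ·1 = 8.
And Σwᵢ·d·f = 76, Σwᵢ·f = 10.
So AᵀWA·[c₁, c₀]ᵀ = AᵀWf: [[223, 35]; [35, 8]]·[c₁, c₀]ᵀ = [76, 10]ᵀ.
Determinant 223·8 − 35² = 559.
c₁ = (76·8 − 35·10)/559 = 6/13; c₀ = (223·10 − 35·76)/559 = -10/13.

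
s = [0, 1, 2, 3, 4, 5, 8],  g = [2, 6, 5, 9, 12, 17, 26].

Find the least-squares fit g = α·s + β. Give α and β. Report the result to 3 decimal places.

Entries of AᵀA: Σs·s = 119, Σs = 23, Σ1 = 7.
Moment sums: Σs·g = 384, Σg = 77.
AᵀA·[α, β]ᵀ = Aᵀg becomes [[119, 23]; [23, 7]]·[α, β]ᵀ = [384, 77]ᵀ.
Δ = 119·7 − 23² = 304.
α = (384·7 − 23·77)/304 = 917/304; β = (119·77 − 23·384)/304 = 331/304.

α = 3.016, β = 1.089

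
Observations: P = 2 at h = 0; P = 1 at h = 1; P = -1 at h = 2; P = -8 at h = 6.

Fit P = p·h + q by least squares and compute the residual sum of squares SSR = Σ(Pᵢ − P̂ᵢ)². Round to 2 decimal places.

SSR = 0.27

Sums needed: Σh·h = 41, Σh = 9, Σ1 = 4.
Moment sums: Σh·P = -49, ΣP = -6.
AᵀA·[p, q]ᵀ = AᵀP becomes [[41, 9]; [9, 4]]·[p, q]ᵀ = [-49, -6]ᵀ.
Eliminating q: 4·(row 1) − 9·(row 2) gives 83·p = 4·(-49) − 9·(-6) = -142, so p = -142/83.
Then q = ((-6) − 9·(-142/83))/4 = 195/83.
Residuals: -29/83, 30/83, 6/83, -7/83; SSR = 22/83.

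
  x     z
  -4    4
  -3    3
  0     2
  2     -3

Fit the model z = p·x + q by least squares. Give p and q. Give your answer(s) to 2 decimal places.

AᵀA·[p, q]ᵀ = Aᵀz reads: 29·p + (-5)·q = -31;  (-5)·p + 4·q = 6.
Δ = 29·4 − (-5)² = 91.
p = ((-31)·4 − (-5)·6)/91 = -94/91; q = (29·6 − (-5)·(-31))/91 = 19/91.

p = -1.03, q = 0.21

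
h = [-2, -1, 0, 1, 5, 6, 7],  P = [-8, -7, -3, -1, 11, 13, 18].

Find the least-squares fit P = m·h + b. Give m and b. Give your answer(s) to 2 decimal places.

m = 2.88, b = -3.29

With design matrix M, MᵀM = [[116, 16]; [16, 7]] and MᵀP = [281, 23]ᵀ.
Eliminating b: 7·(row 1) − 16·(row 2) gives 556·m = 7·281 − 16·23 = 1599, so m = 1599/556.
Then b = (23 − 16·(1599/556))/7 = -457/139.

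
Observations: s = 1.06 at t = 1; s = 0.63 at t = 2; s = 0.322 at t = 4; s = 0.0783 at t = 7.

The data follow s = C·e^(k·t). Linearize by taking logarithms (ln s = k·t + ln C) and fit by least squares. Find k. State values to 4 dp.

With ln sᵢ as the transformed response and tᵢ as the regressor:
Over the data: Σt = 14.0000, Σ(t)² = 70.0000, Σln s = -4.0842, Σt·ln s = -23.2291.
Normal system: [[70.0000, 14.0000]; [14.0000, 4]]·[k, ln C]ᵀ = [-23.2291, -4.0842]ᵀ.
Solving (det = 84.0000): k = -0.42545, ln C = 0.46803.

k = -0.4254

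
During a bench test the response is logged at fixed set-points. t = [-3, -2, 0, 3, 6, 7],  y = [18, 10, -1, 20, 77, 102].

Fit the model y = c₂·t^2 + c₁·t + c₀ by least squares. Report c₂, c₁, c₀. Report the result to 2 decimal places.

Entries of XᵀX: Σt^2·t^2 = 3875, Σt^2·t = 551, Σt^2 = 107, Σt·t = 107, Σt = 11, Σ1 = 6.
Right-hand side: Σt^2·y = 8152, Σt·y = 1162, Σy = 226.
Normal equations: [[3875, 551, 107]; [551, 107, 11]; [107, 11, 6]]·[c₂, c₁, c₀]ᵀ = [8152, 1162, 226]ᵀ.
Row-reducing yields c₂ = 30867/14960, c₁ = 2677/14960, c₀ = 2031/3740.

c₂ = 2.06, c₁ = 0.18, c₀ = 0.54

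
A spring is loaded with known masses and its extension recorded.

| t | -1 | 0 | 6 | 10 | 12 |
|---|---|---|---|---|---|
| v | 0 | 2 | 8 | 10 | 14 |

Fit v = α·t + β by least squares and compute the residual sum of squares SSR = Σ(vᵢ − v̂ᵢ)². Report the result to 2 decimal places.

Setting ∂/∂α … = 0 gives: 281·α + 27·β = 316;  27·α + 5·β = 34.
Determinant 281·5 − 27² = 676.
α = (316·5 − 27·34)/676 = 331/338; β = (281·34 − 27·316)/676 = 511/338.
Residuals: -90/169, 165/338, 207/338, -441/338, 249/338; SSR = 531/169.

SSR = 3.14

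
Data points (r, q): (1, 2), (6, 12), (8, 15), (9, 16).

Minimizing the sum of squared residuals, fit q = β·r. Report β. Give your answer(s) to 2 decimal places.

The normal equations are: 182·β = 338.
(Σr·r = 182, Σr·q = 338.)
β = 338/182 = 1.85714.

β = 1.86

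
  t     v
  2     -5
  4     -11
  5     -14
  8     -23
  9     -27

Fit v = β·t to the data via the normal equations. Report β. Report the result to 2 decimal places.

Compute the Gram sums: Σt·t = 190.
And Σt·v = -551.
AᵀA·[β]ᵀ = Aᵀv becomes [[190]]·[β]ᵀ = [-551]ᵀ.
β = (-551)/190 = -2.9.

β = -2.90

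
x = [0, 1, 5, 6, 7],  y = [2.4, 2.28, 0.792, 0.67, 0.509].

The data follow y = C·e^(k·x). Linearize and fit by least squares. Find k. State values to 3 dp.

k = -0.231

Linearized form: ln y = k·x + ln C. From the 5 transformed points,
Σx = 19.0000, Σ(x)² = 111.0000, Σln y = 0.3907, Σx·ln y = -7.4718.
Equations: 111.0000·k + 19.0000·ln C = -7.4718;  19.0000·k + 5·ln C = 0.3907.
Solving (det = 194.0000): k = -0.23083, ln C = 0.95530.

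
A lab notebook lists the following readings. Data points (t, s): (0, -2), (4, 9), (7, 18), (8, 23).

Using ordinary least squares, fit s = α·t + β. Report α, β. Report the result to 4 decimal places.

MᵀM·[α, β]ᵀ = Mᵀs reads: 129·α + 19·β = 346;  19·α + 4·β = 48.
Eliminating β: 4·(row 1) − 19·(row 2) gives 155·α = 4·346 − 19·48 = 472, so α = 472/155.
Then β = (48 − 19·(472/155))/4 = -382/155.

α = 3.0452, β = -2.4645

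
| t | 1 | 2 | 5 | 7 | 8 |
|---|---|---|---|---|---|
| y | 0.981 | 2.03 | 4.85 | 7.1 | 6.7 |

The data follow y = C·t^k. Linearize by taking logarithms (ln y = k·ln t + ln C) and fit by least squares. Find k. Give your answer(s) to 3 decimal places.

With ln yᵢ as the transformed response and ln tᵢ as the regressor:
XᵀX = [[11.1814, 6.3279]; [6.3279, 5]], rhs = [10.8015, 6.1300]ᵀ  (here Σln t = 6.3279, Σ(ln t)² = 11.1814, Σln y = 6.1300, Σln t·ln y = 10.8015).
Δ = 11.1814·5 − (6.3279)² = 15.8642; k = (10.8015·5 − 6.3279·6.1300)/15.8642 = 0.95922, ln C = (11.1814·6.1300 − 6.3279·10.8015)/15.8642 = 0.01203.

k = 0.959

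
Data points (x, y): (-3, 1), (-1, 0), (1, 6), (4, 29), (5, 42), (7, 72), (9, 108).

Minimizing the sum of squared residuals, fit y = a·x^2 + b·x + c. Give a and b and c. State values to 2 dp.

Forming MᵀM = [[9926, 1234, 182]; [1234, 182, 22]; [182, 22, 7]] and Mᵀy = [13805, 1805, 258]ᵀ gives MᵀM·[a, b, c]ᵀ = Mᵀy.
Inverting the 3×3 Gram matrix, [a, b, c]ᵀ = [249943/258888, 116341/36984, 40321/21574]ᵀ.

a = 0.97, b = 3.15, c = 1.87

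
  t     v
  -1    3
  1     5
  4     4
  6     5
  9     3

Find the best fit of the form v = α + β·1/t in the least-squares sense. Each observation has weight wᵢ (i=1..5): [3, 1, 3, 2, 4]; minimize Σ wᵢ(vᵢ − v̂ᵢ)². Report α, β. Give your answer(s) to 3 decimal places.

α = 3.724, β = 0.876

From the data, Σwᵢ·1 = 13, Σwᵢ·1/t = -17/36, Σwᵢ·1/t·1/t = 5563/1296.
And Σwᵢ·v = 48, Σwᵢ·1/t·v = 2.
Eliminating β: (5563/1296)·(row 1) − (-17/36)·(row 2) gives (12005/216)·α = (5563/1296)·48 − (-17/36)·2 = 11177/54, so α = 44708/12005.
Then β = (2 − (-17/36)·(44708/12005))/(5563/1296) = 10512/12005.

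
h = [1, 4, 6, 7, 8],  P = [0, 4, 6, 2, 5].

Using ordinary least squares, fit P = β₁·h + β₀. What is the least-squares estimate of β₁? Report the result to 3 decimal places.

The normal equations are: 166·β₁ + 26·β₀ = 106;  26·β₁ + 5·β₀ = 17.
(Σh·h = 166, Σh = 26, Σ1 = 5, Σh·P = 106, ΣP = 17.)
Δ = 166·5 − 26² = 154.
β₁ = (106·5 − 26·17)/154 = 4/7; β₀ = (166·17 − 26·106)/154 = 3/7.

β₁ = 0.571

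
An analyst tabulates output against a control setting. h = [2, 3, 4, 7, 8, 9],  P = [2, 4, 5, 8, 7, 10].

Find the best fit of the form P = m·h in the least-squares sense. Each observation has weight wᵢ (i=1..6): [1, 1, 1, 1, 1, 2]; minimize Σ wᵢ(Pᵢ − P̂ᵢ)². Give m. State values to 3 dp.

Normal-equation sums: Σwᵢ·h·h = 304.
Moment sums: Σwᵢ·h·P = 328.
Normal equations: [[304]]·[m]ᵀ = [328]ᵀ.
m = 328/304 = 1.07895.

m = 1.079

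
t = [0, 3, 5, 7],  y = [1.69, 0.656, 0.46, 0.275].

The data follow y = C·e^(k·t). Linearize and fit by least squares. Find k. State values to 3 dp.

k = -0.255

Let Y = ln y. Fitting Y = k·t + ln C by least squares:
Σt = 15.0000, Σ(t)² = 83.0000, Σln y = -1.9644, Σt·ln y = -14.1843.
Equations: 83.0000·k + 15.0000·ln C = -14.1843;  15.0000·k + 4·ln C = -1.9644.
Δ = 83.0000·4 − (15.0000)² = 107.0000; k = (-14.1843·4 − 15.0000·-1.9644)/107.0000 = -0.25487, ln C = (83.0000·-1.9644 − 15.0000·-14.1843)/107.0000 = 0.46469.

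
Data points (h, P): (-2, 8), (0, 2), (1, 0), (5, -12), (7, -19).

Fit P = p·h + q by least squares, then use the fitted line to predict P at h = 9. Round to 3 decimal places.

Forming XᵀX = [[79, 11]; [11, 5]] and XᵀP = [-209, -21]ᵀ gives XᵀX·[p, q]ᵀ = XᵀP.
det = 79·5 − 11² = 274.
p = ((-209)·5 − 11·(-21))/274 = -407/137; q = (79·(-21) − 11·(-209))/274 = 320/137.
At h = 9: P̂ = (-407/137)·(9) + (320/137)·(1) = -3343/137.

P̂ = -24.401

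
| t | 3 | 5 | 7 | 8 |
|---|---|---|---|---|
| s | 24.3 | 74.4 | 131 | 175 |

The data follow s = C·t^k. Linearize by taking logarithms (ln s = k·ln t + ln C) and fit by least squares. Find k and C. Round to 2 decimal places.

k = 1.99, C = 2.81

With ln sᵢ as the transformed response and ln tᵢ as the regressor:
Σln t = 6.7334, Σ(ln t)² = 11.9079, Σln s = 17.5399, Σln t·ln s = 30.6675.
Equations: 11.9079·k + 6.7334·ln C = 30.6675;  6.7334·k + 4·ln C = 17.5399.
Solving (det = 2.2928): k = 1.99167, ln C = 1.03230, so C = exp(1.03230) = 2.80752.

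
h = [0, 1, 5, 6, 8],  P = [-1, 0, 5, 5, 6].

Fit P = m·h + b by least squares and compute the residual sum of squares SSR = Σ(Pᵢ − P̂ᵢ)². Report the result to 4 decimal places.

Setting ∂/∂m … = 0 gives: 126·m + 20·b = 103;  20·m + 5·b = 15.
(Σh·h = 126, Σh = 20, Σ1 = 5, Σh·P = 103, ΣP = 15.)
det = 126·5 − 20² = 230.
m = (103·5 − 20·15)/230 = 43/46; b = (126·15 − 20·103)/230 = -17/23.
Residuals: -6/23, -9/46, 49/46, 3/23, -17/23; SSR = 83/46.

SSR = 1.8043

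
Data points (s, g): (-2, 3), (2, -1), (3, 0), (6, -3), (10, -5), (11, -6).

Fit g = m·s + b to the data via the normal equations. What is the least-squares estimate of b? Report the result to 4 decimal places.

b = 1.3065

Normal-equation sums: Σs·s = 274, Σs = 30, Σ1 = 6.
Moment sums: Σs·g = -142, Σg = -12.
Δ = 274·6 − 30² = 744.
m = ((-142)·6 − 30·(-12))/744 = -41/62; b = (274·(-12) − 30·(-142))/744 = 81/62.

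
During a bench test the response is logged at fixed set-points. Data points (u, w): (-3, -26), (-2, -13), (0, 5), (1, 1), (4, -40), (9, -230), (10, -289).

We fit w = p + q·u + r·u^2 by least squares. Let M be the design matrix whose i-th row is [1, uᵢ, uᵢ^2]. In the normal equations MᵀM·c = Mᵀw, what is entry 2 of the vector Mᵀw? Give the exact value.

-5015

Entry 2 ↔ basis u, so (Mᵀw)_{2} = Σᵢ (u)·wᵢ = (-3)·(-26) + (-2)·(-13) + (0)·(5) + (1)·(1) + (4)·(-40) + (9)·(-230) + (10)·(-289) = -5015.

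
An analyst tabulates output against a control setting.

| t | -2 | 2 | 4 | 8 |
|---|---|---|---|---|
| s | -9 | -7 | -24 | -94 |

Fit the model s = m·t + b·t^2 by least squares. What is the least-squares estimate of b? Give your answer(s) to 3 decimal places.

b = -1.531

From the data, Σt·t = 88, Σt·t^2 = 576, Σt^2·t^2 = 4384.
Moment sums: Σt·s = -844, Σt^2·s = -6464.
Normal equations: [[88, 576]; [576, 4384]]·[m, b]ᵀ = [-844, -6464]ᵀ.
Determinant 88·4384 − 576² = 54016.
m = ((-844)·4384 − 576·(-6464))/54016 = 181/422; b = (88·(-6464) − 576·(-844))/54016 = -323/211.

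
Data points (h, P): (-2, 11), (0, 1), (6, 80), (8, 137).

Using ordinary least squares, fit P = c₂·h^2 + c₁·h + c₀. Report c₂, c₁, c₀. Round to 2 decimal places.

c₂ = 2.09, c₁ = 0.19, c₀ = 2.25

From the data, Σh^2·h^2 = 5408, Σh^2·h = 720, Σh^2 = 104, Σh·h = 104, Σh = 12, Σ1 = 4.
And Σh^2·P = 11692, Σh·P = 1554, ΣP = 229.
AᵀA·[c₂, c₁, c₀]ᵀ = AᵀP becomes [[5408, 720, 104]; [720, 104, 12]; [104, 12, 4]]·[c₂, c₁, c₀]ᵀ = [11692, 1554, 229]ᵀ.
Inverting the 3×3 Gram matrix, [c₂, c₁, c₀]ᵀ = [67/32, 3/16, 9/4]ᵀ.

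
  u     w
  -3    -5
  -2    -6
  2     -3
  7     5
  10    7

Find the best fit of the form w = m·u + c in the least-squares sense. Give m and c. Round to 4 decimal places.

AᵀA·[m, c]ᵀ = Aᵀw reads: 166·m + 14·c = 126;  14·m + 5·c = -2.
(Σu·u = 166, Σu = 14, Σ1 = 5, Σu·w = 126, Σw = -2.)
det = 166·5 − 14² = 634.
m = (126·5 − 14·(-2))/634 = 329/317; c = (166·(-2) − 14·126)/634 = -1048/317.

m = 1.0379, c = -3.3060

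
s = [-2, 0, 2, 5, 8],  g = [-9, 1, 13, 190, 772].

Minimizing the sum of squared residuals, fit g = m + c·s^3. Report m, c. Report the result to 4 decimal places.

Entries of XᵀX: Σ1 = 5, Σs^3 = 637, Σs^3·s^3 = 277897.
And Σg = 967, Σs^3·g = 419190.
Determinant 5·277897 − 637² = 983716.
m = (967·277897 − 637·419190)/983716 = 1702369/983716; c = (5·419190 − 637·967)/983716 = 1479971/983716.

m = 1.7305, c = 1.5045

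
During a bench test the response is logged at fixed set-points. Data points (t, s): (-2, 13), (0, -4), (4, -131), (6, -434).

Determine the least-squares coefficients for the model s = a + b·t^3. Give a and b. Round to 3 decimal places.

a = -3.454, b = -1.993

With design matrix M, MᵀM = [[4, 272]; [272, 50816]] and Mᵀs = [-556, -102232]ᵀ.
Δ = 4·50816 − 272² = 129280.
a = ((-556)·50816 − 272·(-102232))/129280 = -3489/1010; b = (4·(-102232) − 272·(-556))/129280 = -8053/4040.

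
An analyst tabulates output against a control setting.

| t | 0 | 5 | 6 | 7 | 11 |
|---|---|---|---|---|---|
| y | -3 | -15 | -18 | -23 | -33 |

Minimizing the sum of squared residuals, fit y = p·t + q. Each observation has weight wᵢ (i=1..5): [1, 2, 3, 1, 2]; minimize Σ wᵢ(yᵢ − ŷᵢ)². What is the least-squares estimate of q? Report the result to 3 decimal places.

q = -1.827

The normal system AᵀWA·[p, q]ᵀ = AᵀWy is [[449, 57]; [57, 9]]·[p, q]ᵀ = [-1361, -176]ᵀ.
det = 449·9 − 57² = 792.
p = ((-1361)·9 − 57·(-176))/792 = -739/264; q = (449·(-176) − 57·(-1361))/792 = -1447/792.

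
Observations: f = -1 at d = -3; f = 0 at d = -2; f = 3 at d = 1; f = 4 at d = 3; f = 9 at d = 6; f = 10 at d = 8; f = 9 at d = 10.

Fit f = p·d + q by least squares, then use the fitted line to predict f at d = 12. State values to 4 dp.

f̂ = 12.5581

With design matrix A, AᵀA = [[223, 23]; [23, 7]] and Aᵀf = [242, 34]ᵀ.
Δ = 223·7 − 23² = 1032.
p = (242·7 − 23·34)/1032 = 38/43; q = (223·34 − 23·242)/1032 = 84/43.
At d = 12: f̂ = (38/43)·(12) + (84/43)·(1) = 540/43.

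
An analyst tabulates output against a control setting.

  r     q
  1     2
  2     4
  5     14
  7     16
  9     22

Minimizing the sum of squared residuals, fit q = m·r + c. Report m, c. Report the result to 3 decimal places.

Entries of MᵀM: Σr·r = 160, Σr = 24, Σ1 = 5.
Moment sums: Σr·q = 390, Σq = 58.
So MᵀM·[m, c]ᵀ = Mᵀq: [[160, 24]; [24, 5]]·[m, c]ᵀ = [390, 58]ᵀ.
Eliminating c: 5·(row 1) − 24·(row 2) gives 224·m = 5·390 − 24·58 = 558, so m = 279/112.
Then c = (58 − 24·(279/112))/5 = -5/14.

m = 2.491, c = -0.357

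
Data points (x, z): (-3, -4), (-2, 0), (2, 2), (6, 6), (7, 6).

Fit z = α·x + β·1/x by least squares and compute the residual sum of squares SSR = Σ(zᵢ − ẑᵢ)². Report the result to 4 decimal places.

SSR = 4.9520

The normal system AᵀA·[α, β]ᵀ = Aᵀz is [[102, 5]; [5, 1163/1764]]·[α, β]ᵀ = [94, 88/21]ᵀ.
Eliminating β: (1163/1764)·(row 1) − 5·(row 2) gives (12421/294)·α = (1163/1764)·94 − 5·(88/21) = 36181/882, so α = 36181/37263.
Then β = ((88/21) − 5·(36181/37263))/(1163/1764) = -12516/12421.
Residuals: -17675/12421, 53588/37263, 20938/37263, 4250/12421, -24325/37263; SSR = 184526/37263.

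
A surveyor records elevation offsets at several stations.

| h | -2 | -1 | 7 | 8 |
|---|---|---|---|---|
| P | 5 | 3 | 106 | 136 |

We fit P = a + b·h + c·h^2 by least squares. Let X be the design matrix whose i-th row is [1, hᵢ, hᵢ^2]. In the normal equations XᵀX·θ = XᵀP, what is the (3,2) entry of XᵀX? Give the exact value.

846

Row 3 ↔ basis h^2, column 2 ↔ basis h, so (XᵀX)_{3,2} = Σᵢ (h^2)·(h) = (4)·(-2) + (1)·(-1) + (49)·(7) + (64)·(8) = 846.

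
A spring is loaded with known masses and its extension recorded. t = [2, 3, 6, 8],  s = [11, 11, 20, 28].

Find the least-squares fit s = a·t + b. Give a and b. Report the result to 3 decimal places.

The normal system MᵀM·[a, b]ᵀ = Mᵀs is [[113, 19]; [19, 4]]·[a, b]ᵀ = [399, 70]ᵀ.
Eliminating b: 4·(row 1) − 19·(row 2) gives 91·a = 4·399 − 19·70 = 266, so a = 38/13.
Then b = (70 − 19·(38/13))/4 = 47/13.

a = 2.923, b = 3.615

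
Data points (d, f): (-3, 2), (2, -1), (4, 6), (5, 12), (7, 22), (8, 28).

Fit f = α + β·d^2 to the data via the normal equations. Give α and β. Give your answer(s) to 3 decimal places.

α = -1.886, β = 0.481

Sums needed: Σ1 = 6, Σd^2 = 167, Σd^2·d^2 = 7475.
Right-hand side: Σf = 69, Σd^2·f = 3280.
So XᵀX·[α, β]ᵀ = Xᵀf: [[6, 167]; [167, 7475]]·[α, β]ᵀ = [69, 3280]ᵀ.
det = 6·7475 − 167² = 16961.
α = (69·7475 − 167·3280)/16961 = -31985/16961; β = (6·3280 − 167·69)/16961 = 8157/16961.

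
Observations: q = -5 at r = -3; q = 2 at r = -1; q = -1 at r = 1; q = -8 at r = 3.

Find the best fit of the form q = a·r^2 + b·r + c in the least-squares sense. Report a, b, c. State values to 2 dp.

a = -0.88, b = -0.60, c = 1.38

Sums needed: Σr^2·r^2 = 164, Σr^2·r = 0, Σr^2 = 20, Σr·r = 20, Σr = 0, Σ1 = 4.
Right-hand side: Σr^2·q = -116, Σr·q = -12, Σq = -12.
Normal equations: [[164, 0, 20]; [0, 20, 0]; [20, 0, 4]]·[a, b, c]ᵀ = [-116, -12, -12]ᵀ.
Inverting the 3×3 Gram matrix, [a, b, c]ᵀ = [-7/8, -3/5, 11/8]ᵀ.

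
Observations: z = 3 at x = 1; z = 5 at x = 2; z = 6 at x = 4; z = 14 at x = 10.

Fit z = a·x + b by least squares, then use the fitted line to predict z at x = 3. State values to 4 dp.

Normal-equation sums: Σx·x = 121, Σx = 17, Σ1 = 4.
For Mᵀz: Σx·z = 177, Σz = 28.
Normal equations: [[121, 17]; [17, 4]]·[a, b]ᵀ = [177, 28]ᵀ.
det = 121·4 − 17² = 195.
a = (177·4 − 17·28)/195 = 232/195; b = (121·28 − 17·177)/195 = 379/195.
At x = 3: ẑ = (232/195)·(3) + (379/195)·(1) = 215/39.

ẑ = 5.5128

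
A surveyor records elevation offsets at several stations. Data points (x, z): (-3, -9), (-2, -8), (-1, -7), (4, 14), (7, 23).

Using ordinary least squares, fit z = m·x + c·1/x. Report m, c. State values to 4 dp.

Entries of MᵀM: Σx·x = 79, Σx·1/x = 5, Σ1/x·1/x = 10189/7056.
Moment sums: Σx·z = 267, Σ1/x·z = 291/14.
Determinant 79·(10189/7056) − 5² = 628531/7056.
m = (267·(10189/7056) − 5·(291/14))/(628531/7056) = 1987143/628531; c = (79·(291/14) − 5·267)/(628531/7056) = 2166696/628531.

m = 3.1616, c = 3.4472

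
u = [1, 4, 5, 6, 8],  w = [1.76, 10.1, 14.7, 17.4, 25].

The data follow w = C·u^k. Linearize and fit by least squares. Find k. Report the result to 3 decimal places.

Let Y = ln w. Fitting Y = k·ln u + ln C by least squares:
Σln u = 6.8669, Σ(ln u)² = 12.0466, Σln w = 11.6410, Σln u·ln w = 19.3434.
Normal system: [[12.0466, 6.8669]; [6.8669, 5]]·[k, ln C]ᵀ = [19.3434, 11.6410]ᵀ.
Solving (det = 13.0781): k = 1.28294, ln C = 0.56623.

k = 1.283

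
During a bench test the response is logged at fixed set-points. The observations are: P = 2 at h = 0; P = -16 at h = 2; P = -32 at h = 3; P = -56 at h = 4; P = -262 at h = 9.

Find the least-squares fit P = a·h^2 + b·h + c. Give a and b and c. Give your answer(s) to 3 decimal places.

MᵀM·[a, b, c]ᵀ = MᵀP reads: 6914·a + 828·b + 110·c = -22470;  828·a + 110·b + 18·c = -2710;  110·a + 18·b + 5·c = -364.
(Σh^2·h^2 = 6914, Σh^2·h = 828, Σh^2 = 110, Σh·h = 110, Σh = 18, Σ1 = 5, Σh^2·P = -22470, Σh·P = -2710, ΣP = -364.)
Solving the 3×3 system (Gaussian elimination) gives a = -61319/20631, b = -17591/6877, c = 37064/20631.

a = -2.972, b = -2.558, c = 1.797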